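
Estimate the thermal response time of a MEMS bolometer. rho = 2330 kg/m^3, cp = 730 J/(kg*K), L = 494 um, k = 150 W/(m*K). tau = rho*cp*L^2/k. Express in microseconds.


Step 1: Convert L to m: L = 494e-6 m
Step 2: L^2 = (494e-6)^2 = 2.44036e-07 m^2
Step 3: tau = 2330 * 730 * 2.44036e-07 / 150 = 2.76720555e-03 s
Step 4: Convert to microseconds (multiply by 1e6).
tau = 2767.206 us


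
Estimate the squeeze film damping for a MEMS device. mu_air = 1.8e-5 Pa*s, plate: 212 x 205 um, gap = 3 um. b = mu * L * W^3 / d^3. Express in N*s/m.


Step 1: Convert to SI.
L = 212e-6 m, W = 205e-6 m, d = 3e-6 m
Step 2: W^3 = (205e-6)^3 = 8.62e-12 m^3
Step 3: d^3 = (3e-6)^3 = 2.70e-17 m^3
Step 4: b = 1.8e-5 * 212e-6 * 8.62e-12 / 2.70e-17
b = 1.22e-03 N*s/m


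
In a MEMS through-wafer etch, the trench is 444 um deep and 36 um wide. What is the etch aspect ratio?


Step 1: AR = depth / width
Step 2: AR = 444 / 36
AR = 12.3


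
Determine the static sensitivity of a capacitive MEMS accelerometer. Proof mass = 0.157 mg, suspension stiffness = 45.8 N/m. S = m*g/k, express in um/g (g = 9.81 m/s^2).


Step 1: Convert mass: m = 0.157 mg = 1.57e-07 kg
Step 2: S = m * g / k = 1.57e-07 * 9.81 / 45.8
Step 3: S = 3.36e-08 m/g
Step 4: Convert to um/g: S = 0.034 um/g


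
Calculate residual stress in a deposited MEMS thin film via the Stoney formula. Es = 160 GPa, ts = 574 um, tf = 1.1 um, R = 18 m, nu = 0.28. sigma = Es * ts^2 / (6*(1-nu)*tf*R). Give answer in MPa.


Step 1: Compute numerator: Es * ts^2 = 160 * 574^2 = 52716160 (GPa*um^2)
Step 2: Compute denominator (R in um): 6*(1-nu)*tf*R = 6*0.72*1.1*18e6 = 85536000.0 (um^2)
Step 3: sigma (GPa) = 52716160 / 85536000.0 = 6.16304e-01 GPa
Step 4: Convert to MPa (x1000): sigma = 616.3 MPa


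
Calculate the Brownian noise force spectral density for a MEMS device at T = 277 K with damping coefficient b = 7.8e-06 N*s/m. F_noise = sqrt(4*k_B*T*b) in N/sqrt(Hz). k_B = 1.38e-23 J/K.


Step 1: Compute 4 * k_B * T * b
= 4 * 1.38e-23 * 277 * 7.8e-06
= 1.1927e-25 N^2/Hz
Step 2: F_noise = sqrt(1.1927e-25)
F_noise = 3.45e-13 N/sqrt(Hz)


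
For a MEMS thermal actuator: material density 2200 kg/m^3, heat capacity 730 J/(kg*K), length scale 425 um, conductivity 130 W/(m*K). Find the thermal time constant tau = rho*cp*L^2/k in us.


Step 1: Convert L to m: L = 425e-6 m
Step 2: L^2 = (425e-6)^2 = 1.80625e-07 m^2
Step 3: tau = 2200 * 730 * 1.80625e-07 / 130 = 2.23141346e-03 s
Step 4: Convert to microseconds (multiply by 1e6).
tau = 2231.413 us


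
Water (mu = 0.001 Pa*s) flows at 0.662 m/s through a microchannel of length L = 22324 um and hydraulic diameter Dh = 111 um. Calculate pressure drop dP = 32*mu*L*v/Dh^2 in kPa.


Step 1: Convert to SI: L = 22324e-6 m, Dh = 111e-6 m
Step 2: dP = 32 * 0.001 * 22324e-6 * 0.662 / (111e-6)^2
Step 3: dP = 38382.57 Pa
Step 4: Convert to kPa: dP = 38.38 kPa


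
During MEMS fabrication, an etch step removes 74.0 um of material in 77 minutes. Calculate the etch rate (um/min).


Step 1: Etch rate = depth / time
Step 2: rate = 74.0 / 77
rate = 0.961 um/min


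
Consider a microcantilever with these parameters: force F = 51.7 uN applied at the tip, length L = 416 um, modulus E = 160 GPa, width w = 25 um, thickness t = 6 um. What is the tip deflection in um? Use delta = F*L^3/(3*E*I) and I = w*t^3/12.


Step 1: Calculate the second moment of area.
I = w * t^3 / 12 = 25 * 6^3 / 12 = 450.0 um^4
Step 2: Convert E to consistent units (1 GPa = 1000 uN/um^2).
E = 160 GPa = 160000 uN/um^2
Step 3: Calculate tip deflection.
delta = F * L^3 / (3 * E * I)
delta = 51.7 * 416^3 / (3 * 160000 * 450.0)
delta = 17.2313 um


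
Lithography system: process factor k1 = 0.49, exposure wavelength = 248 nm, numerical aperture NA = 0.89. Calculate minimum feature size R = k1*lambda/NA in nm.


Step 1: Identify values: k1 = 0.49, lambda = 248 nm, NA = 0.89
Step 2: R = k1 * lambda / NA
R = 0.49 * 248 / 0.89
R = 136.5 nm


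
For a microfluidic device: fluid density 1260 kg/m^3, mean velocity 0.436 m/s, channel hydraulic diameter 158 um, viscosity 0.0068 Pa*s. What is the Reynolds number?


Step 1: Convert Dh to meters: Dh = 158e-6 m
Step 2: Re = rho * v * Dh / mu
Re = 1260 * 0.436 * 158e-6 / 0.0068
Re = 12.765


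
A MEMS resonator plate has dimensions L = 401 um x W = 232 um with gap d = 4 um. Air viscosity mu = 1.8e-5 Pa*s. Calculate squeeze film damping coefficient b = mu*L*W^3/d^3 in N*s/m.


Step 1: Convert to SI.
L = 401e-6 m, W = 232e-6 m, d = 4e-6 m
Step 2: W^3 = (232e-6)^3 = 1.25e-11 m^3
Step 3: d^3 = (4e-6)^3 = 6.40e-17 m^3
Step 4: b = 1.8e-5 * 401e-6 * 1.25e-11 / 6.40e-17
b = 1.41e-03 N*s/m


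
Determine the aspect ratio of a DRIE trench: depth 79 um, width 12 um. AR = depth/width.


Step 1: AR = depth / width
Step 2: AR = 79 / 12
AR = 6.6


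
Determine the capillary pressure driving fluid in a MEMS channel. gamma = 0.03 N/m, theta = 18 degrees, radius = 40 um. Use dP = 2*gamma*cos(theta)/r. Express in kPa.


Step 1: cos(18 deg) = 0.9511
Step 2: Convert r to m: r = 40e-6 m
Step 3: dP = 2 * 0.03 * 0.9511 / 40e-6 = 1426.6 Pa
Step 4: Convert Pa to kPa (divide by 1000).
dP = 1.43 kPa


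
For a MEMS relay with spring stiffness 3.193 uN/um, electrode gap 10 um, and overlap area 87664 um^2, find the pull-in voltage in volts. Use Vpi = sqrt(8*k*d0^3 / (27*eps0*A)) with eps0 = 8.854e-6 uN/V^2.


Step 1: Compute numerator: 8 * k * d0^3 = 8 * 3.193 * 10^3 = 25544.0
Step 2: Compute denominator: 27 * eps0 * A = 27 * 8.854e-6 * 87664 = 20.956781
Step 3: Vpi = sqrt(25544.0 / 20.956781)
Vpi = 34.91 V


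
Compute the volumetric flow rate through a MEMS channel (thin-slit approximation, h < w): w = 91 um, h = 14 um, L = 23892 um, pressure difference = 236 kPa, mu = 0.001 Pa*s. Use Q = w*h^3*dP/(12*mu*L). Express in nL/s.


Step 1: Convert all dimensions to SI (meters).
w = 91e-6 m, h = 14e-6 m, L = 23892e-6 m, dP = 236e3 Pa
Step 2: Q = w * h^3 * dP / (12 * mu * L)
Q = 91e-6 * (14e-6)^3 * 236e3 / (12 * 0.001 * 23892e-6) = 2.055435e-10 m^3/s
Step 3: Convert Q from m^3/s to nL/s (1 m^3 = 1e12 nL, so multiply by 1e12).
Q = 205.544 nL/s


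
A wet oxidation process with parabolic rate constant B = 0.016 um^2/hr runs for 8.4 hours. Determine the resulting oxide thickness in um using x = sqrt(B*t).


Step 1: Compute B*t = 0.016 * 8.4 = 0.1344
Step 2: x = sqrt(0.1344)
x = 0.367 um


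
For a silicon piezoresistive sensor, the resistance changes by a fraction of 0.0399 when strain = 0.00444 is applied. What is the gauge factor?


Step 1: Identify values.
dR/R = 0.0399, strain = 0.00444
Step 2: GF = (dR/R) / strain = 0.0399 / 0.00444
GF = 9.0


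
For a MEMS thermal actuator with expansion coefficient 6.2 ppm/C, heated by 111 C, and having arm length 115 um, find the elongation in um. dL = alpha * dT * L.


Step 1: Convert CTE: alpha = 6.2 ppm/C = 6.2e-6 /C
Step 2: dL = 6.2e-6 * 111 * 115
dL = 0.0791 um


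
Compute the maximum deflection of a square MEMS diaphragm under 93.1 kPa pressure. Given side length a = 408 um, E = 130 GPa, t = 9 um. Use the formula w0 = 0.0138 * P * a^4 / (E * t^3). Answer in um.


Step 1: Convert pressure to compatible units (E is in GPa, so P in GPa).
P = 93.1 kPa = 93.1e-6 GPa
Step 2: Compute numerator: 0.0138 * P * a^4.
a^4 = 408^4 = 27710263296
numerator = 0.0138 * 93.1e-6 * 27710263296 = 3.56016e+04
Step 3: Compute denominator: E * t^3 = 130 * 9^3 = 94770
Step 4: w0 = numerator / denominator = 3.56016e+04 / 94770 = 0.3757 um


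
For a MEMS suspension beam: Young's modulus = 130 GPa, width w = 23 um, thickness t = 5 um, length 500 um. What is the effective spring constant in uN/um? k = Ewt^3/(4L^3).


Step 1: Convert E to consistent units (1 GPa = 1000 uN/um^2).
E = 130 GPa = 130000 uN/um^2
Step 2: Compute t^3 = 5^3 = 125
Step 3: Compute L^3 = 500^3 = 125000000
Step 4: k = 130000 * 23 * 125 / (4 * 125000000)
k = 0.7475 uN/um


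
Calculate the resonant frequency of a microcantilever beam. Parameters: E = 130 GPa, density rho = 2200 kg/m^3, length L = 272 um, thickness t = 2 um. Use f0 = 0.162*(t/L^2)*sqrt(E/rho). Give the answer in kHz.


Step 1: Convert units to SI.
t_SI = 2e-6 m, L_SI = 272e-6 m
Step 2: Calculate sqrt(E/rho).
sqrt(130e9 / 2200) = 7687.06 m/s
Step 3: Compute f0.
f0 = 0.162 * 2e-6 / (272e-6)^2 * 7687.06 = 33664.1 Hz = 33.66 kHz


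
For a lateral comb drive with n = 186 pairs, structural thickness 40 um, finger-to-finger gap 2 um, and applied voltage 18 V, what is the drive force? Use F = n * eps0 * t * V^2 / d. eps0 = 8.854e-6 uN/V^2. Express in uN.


Step 1: Parameters: n=186, eps0=8.854e-6 uN/V^2, t=40 um, V=18 V, d=2 um
Step 2: V^2 = 324
Step 3: F = 186 * 8.854e-6 * 40 * 324 / 2
F = 10.672 uN


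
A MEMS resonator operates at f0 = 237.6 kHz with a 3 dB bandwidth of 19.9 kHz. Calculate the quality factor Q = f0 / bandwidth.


Step 1: Q = f0 / bandwidth
Step 2: Q = 237.6 / 19.9
Q = 11.9


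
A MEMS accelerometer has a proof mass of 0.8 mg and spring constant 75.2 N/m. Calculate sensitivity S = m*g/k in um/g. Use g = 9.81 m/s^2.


Step 1: Convert mass: m = 0.8 mg = 8.00e-07 kg
Step 2: S = m * g / k = 8.00e-07 * 9.81 / 75.2
Step 3: S = 1.04e-07 m/g
Step 4: Convert to um/g: S = 0.104 um/g


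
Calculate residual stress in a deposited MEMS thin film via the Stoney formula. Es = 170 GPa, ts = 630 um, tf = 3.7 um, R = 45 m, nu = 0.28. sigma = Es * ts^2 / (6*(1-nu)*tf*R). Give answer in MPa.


Step 1: Compute numerator: Es * ts^2 = 170 * 630^2 = 67473000 (GPa*um^2)
Step 2: Compute denominator (R in um): 6*(1-nu)*tf*R = 6*0.72*3.7*45e6 = 719280000.0 (um^2)
Step 3: sigma (GPa) = 67473000 / 719280000.0 = 9.3806e-02 GPa
Step 4: Convert to MPa (x1000): sigma = 93.8 MPa


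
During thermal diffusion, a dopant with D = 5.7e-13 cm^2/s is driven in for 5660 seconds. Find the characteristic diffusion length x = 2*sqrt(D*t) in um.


Step 1: Compute D*t = 5.7e-13 * 5660 = 3.2262e-09 cm^2
Step 2: sqrt(D*t) = 5.67996e-05 cm
Step 3: x = 2 * 5.67996e-05 cm = 1.135992e-04 cm
Step 4: Convert to um (1 cm = 1e4 um): x = 1.136 um


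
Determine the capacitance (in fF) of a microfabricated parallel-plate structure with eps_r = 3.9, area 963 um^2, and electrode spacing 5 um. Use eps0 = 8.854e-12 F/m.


Step 1: Convert area to m^2: A = 963e-12 m^2
Step 2: Convert gap to m: d = 5e-6 m
Step 3: C = eps0 * eps_r * A / d
C = 8.854e-12 * 3.9 * 963e-12 / 5e-6
Step 4: Convert to fF (multiply by 1e15).
C = 6.65 fF


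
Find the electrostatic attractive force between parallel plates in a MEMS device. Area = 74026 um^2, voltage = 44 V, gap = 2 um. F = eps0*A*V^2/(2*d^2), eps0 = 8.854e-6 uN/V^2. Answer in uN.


Step 1: Identify parameters.
eps0 = 8.854e-6 uN/V^2, A = 74026 um^2, V = 44 V, d = 2 um
Step 2: Compute V^2 = 44^2 = 1936
Step 3: Compute d^2 = 2^2 = 4
Step 4: F = 0.5 * 8.854e-6 * 74026 * 1936 / 4
F = 158.613 uN


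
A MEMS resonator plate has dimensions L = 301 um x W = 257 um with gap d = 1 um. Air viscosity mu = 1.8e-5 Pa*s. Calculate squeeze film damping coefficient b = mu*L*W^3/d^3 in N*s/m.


Step 1: Convert to SI.
L = 301e-6 m, W = 257e-6 m, d = 1e-6 m
Step 2: W^3 = (257e-6)^3 = 1.70e-11 m^3
Step 3: d^3 = (1e-6)^3 = 1.00e-18 m^3
Step 4: b = 1.8e-5 * 301e-6 * 1.70e-11 / 1.00e-18
b = 9.20e-02 N*s/m


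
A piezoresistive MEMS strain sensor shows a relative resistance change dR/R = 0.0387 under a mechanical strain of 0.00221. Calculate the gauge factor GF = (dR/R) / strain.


Step 1: Identify values.
dR/R = 0.0387, strain = 0.00221
Step 2: GF = (dR/R) / strain = 0.0387 / 0.00221
GF = 17.5


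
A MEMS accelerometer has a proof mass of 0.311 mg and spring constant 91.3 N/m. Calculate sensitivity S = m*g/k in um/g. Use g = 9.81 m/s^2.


Step 1: Convert mass: m = 0.311 mg = 3.11e-07 kg
Step 2: S = m * g / k = 3.11e-07 * 9.81 / 91.3
Step 3: S = 3.34e-08 m/g
Step 4: Convert to um/g: S = 0.033 um/g


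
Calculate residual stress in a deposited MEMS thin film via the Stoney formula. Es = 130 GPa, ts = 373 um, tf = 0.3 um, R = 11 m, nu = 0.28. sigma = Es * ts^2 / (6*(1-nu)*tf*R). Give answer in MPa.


Step 1: Compute numerator: Es * ts^2 = 130 * 373^2 = 18086770 (GPa*um^2)
Step 2: Compute denominator (R in um): 6*(1-nu)*tf*R = 6*0.72*0.3*11e6 = 14256000.0 (um^2)
Step 3: sigma (GPa) = 18086770 / 14256000.0 = 1.268713e+00 GPa
Step 4: Convert to MPa (x1000): sigma = 1268.7 MPa


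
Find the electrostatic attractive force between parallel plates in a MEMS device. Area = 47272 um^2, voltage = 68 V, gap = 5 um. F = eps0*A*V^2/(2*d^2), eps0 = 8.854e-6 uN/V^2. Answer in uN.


Step 1: Identify parameters.
eps0 = 8.854e-6 uN/V^2, A = 47272 um^2, V = 68 V, d = 5 um
Step 2: Compute V^2 = 68^2 = 4624
Step 3: Compute d^2 = 5^2 = 25
Step 4: F = 0.5 * 8.854e-6 * 47272 * 4624 / 25
F = 38.707 uN


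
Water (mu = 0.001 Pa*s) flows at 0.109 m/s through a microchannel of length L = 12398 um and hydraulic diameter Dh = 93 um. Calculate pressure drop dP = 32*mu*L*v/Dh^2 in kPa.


Step 1: Convert to SI: L = 12398e-6 m, Dh = 93e-6 m
Step 2: dP = 32 * 0.001 * 12398e-6 * 0.109 / (93e-6)^2
Step 3: dP = 4999.91 Pa
Step 4: Convert to kPa: dP = 5.0 kPa


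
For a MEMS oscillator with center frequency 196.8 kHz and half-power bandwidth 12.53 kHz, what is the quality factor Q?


Step 1: Q = f0 / bandwidth
Step 2: Q = 196.8 / 12.53
Q = 15.7


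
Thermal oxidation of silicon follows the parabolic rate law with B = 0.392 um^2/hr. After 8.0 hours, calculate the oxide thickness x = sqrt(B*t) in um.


Step 1: Compute B*t = 0.392 * 8.0 = 3.136
Step 2: x = sqrt(3.136)
x = 1.771 um


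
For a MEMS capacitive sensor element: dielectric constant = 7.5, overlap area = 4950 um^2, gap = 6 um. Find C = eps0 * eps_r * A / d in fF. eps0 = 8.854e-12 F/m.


Step 1: Convert area to m^2: A = 4950e-12 m^2
Step 2: Convert gap to m: d = 6e-6 m
Step 3: C = eps0 * eps_r * A / d
C = 8.854e-12 * 7.5 * 4950e-12 / 6e-6
Step 4: Convert to fF (multiply by 1e15).
C = 54.78 fF


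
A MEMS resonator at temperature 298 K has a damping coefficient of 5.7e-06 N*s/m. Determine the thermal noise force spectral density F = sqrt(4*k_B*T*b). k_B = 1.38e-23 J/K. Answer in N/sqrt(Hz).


Step 1: Compute 4 * k_B * T * b
= 4 * 1.38e-23 * 298 * 5.7e-06
= 9.3763e-26 N^2/Hz
Step 2: F_noise = sqrt(9.3763e-26)
F_noise = 3.06e-13 N/sqrt(Hz)


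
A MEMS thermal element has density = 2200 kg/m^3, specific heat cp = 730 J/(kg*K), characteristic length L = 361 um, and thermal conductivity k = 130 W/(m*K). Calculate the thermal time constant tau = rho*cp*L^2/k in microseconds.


Step 1: Convert L to m: L = 361e-6 m
Step 2: L^2 = (361e-6)^2 = 1.30321e-07 m^2
Step 3: tau = 2200 * 730 * 1.30321e-07 / 130 = 1.60996558e-03 s
Step 4: Convert to microseconds (multiply by 1e6).
tau = 1609.966 us


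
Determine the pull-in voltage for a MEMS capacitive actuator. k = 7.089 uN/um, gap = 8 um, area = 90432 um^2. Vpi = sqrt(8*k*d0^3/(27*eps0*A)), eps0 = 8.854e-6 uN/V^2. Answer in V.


Step 1: Compute numerator: 8 * k * d0^3 = 8 * 7.089 * 8^3 = 29036.544
Step 2: Compute denominator: 27 * eps0 * A = 27 * 8.854e-6 * 90432 = 21.618493
Step 3: Vpi = sqrt(29036.544 / 21.618493)
Vpi = 36.65 V


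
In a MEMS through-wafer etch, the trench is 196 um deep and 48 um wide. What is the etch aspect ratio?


Step 1: AR = depth / width
Step 2: AR = 196 / 48
AR = 4.1


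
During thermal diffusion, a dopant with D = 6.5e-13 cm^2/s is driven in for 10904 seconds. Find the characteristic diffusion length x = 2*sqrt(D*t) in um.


Step 1: Compute D*t = 6.5e-13 * 10904 = 7.0876e-09 cm^2
Step 2: sqrt(D*t) = 8.41879e-05 cm
Step 3: x = 2 * 8.41879e-05 cm = 1.683758e-04 cm
Step 4: Convert to um (1 cm = 1e4 um): x = 1.684 um


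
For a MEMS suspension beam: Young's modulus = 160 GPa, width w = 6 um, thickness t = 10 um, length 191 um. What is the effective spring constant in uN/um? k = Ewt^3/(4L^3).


Step 1: Convert E to consistent units (1 GPa = 1000 uN/um^2).
E = 160 GPa = 160000 uN/um^2
Step 2: Compute t^3 = 10^3 = 1000
Step 3: Compute L^3 = 191^3 = 6967871
Step 4: k = 160000 * 6 * 1000 / (4 * 6967871)
k = 34.4438 uN/um


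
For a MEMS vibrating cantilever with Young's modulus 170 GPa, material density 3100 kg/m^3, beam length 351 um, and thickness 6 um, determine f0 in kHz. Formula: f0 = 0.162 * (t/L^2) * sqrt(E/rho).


Step 1: Convert units to SI.
t_SI = 6e-6 m, L_SI = 351e-6 m
Step 2: Calculate sqrt(E/rho).
sqrt(170e9 / 3100) = 7405.32 m/s
Step 3: Compute f0.
f0 = 0.162 * 6e-6 / (351e-6)^2 * 7405.32 = 58424.6 Hz = 58.42 kHz


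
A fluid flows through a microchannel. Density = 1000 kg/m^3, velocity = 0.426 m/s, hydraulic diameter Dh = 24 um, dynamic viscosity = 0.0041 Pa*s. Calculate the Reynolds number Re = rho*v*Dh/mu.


Step 1: Convert Dh to meters: Dh = 24e-6 m
Step 2: Re = rho * v * Dh / mu
Re = 1000 * 0.426 * 24e-6 / 0.0041
Re = 2.494


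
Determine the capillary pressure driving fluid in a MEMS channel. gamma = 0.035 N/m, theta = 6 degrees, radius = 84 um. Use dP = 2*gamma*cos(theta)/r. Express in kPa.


Step 1: cos(6 deg) = 0.9945
Step 2: Convert r to m: r = 84e-6 m
Step 3: dP = 2 * 0.035 * 0.9945 / 84e-6 = 828.8 Pa
Step 4: Convert Pa to kPa (divide by 1000).
dP = 0.83 kPa


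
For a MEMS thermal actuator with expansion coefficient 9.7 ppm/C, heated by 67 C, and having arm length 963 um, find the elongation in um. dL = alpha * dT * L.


Step 1: Convert CTE: alpha = 9.7 ppm/C = 9.7e-6 /C
Step 2: dL = 9.7e-6 * 67 * 963
dL = 0.6259 um


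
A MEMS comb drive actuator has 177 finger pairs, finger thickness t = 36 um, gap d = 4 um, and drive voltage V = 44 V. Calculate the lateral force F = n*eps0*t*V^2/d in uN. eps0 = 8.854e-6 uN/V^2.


Step 1: Parameters: n=177, eps0=8.854e-6 uN/V^2, t=36 um, V=44 V, d=4 um
Step 2: V^2 = 1936
Step 3: F = 177 * 8.854e-6 * 36 * 1936 / 4
F = 27.306 uN


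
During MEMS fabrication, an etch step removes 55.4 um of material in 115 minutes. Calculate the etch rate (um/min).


Step 1: Etch rate = depth / time
Step 2: rate = 55.4 / 115
rate = 0.482 um/min


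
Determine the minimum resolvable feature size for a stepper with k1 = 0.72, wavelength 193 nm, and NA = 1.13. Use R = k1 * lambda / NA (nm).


Step 1: Identify values: k1 = 0.72, lambda = 193 nm, NA = 1.13
Step 2: R = k1 * lambda / NA
R = 0.72 * 193 / 1.13
R = 123.0 nm


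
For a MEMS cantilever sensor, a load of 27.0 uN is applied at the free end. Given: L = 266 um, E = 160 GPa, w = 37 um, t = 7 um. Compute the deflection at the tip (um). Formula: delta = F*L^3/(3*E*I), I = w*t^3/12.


Step 1: Calculate the second moment of area.
I = w * t^3 / 12 = 37 * 7^3 / 12 = 1057.5833 um^4
Step 2: Convert E to consistent units (1 GPa = 1000 uN/um^2).
E = 160 GPa = 160000 uN/um^2
Step 3: Calculate tip deflection.
delta = F * L^3 / (3 * E * I)
delta = 27.0 * 266^3 / (3 * 160000 * 1057.5833)
delta = 1.001 um


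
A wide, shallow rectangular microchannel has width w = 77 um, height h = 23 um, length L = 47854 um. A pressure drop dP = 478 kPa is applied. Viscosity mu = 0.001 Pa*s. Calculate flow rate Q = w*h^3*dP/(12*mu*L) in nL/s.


Step 1: Convert all dimensions to SI (meters).
w = 77e-6 m, h = 23e-6 m, L = 47854e-6 m, dP = 478e3 Pa
Step 2: Q = w * h^3 * dP / (12 * mu * L)
Q = 77e-6 * (23e-6)^3 * 478e3 / (12 * 0.001 * 47854e-6) = 7.7983485e-10 m^3/s
Step 3: Convert Q from m^3/s to nL/s (1 m^3 = 1e12 nL, so multiply by 1e12).
Q = 779.835 nL/s


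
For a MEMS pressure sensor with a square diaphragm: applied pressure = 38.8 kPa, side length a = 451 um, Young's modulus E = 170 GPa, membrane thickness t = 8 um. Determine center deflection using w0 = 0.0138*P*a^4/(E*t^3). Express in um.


Step 1: Convert pressure to compatible units (E is in GPa, so P in GPa).
P = 38.8 kPa = 38.8e-6 GPa
Step 2: Compute numerator: 0.0138 * P * a^4.
a^4 = 451^4 = 41371966801
numerator = 0.0138 * 38.8e-6 * 41371966801 = 2.21522e+04
Step 3: Compute denominator: E * t^3 = 170 * 8^3 = 87040
Step 4: w0 = numerator / denominator = 2.21522e+04 / 87040 = 0.2545 um


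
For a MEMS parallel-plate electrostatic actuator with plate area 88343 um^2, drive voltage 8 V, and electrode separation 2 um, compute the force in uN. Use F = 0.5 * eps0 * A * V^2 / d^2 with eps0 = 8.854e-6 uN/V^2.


Step 1: Identify parameters.
eps0 = 8.854e-6 uN/V^2, A = 88343 um^2, V = 8 V, d = 2 um
Step 2: Compute V^2 = 8^2 = 64
Step 3: Compute d^2 = 2^2 = 4
Step 4: F = 0.5 * 8.854e-6 * 88343 * 64 / 4
F = 6.258 uN


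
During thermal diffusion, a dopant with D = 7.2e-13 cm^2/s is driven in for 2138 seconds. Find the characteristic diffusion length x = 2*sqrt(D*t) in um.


Step 1: Compute D*t = 7.2e-13 * 2138 = 1.53936e-09 cm^2
Step 2: sqrt(D*t) = 3.9235e-05 cm
Step 3: x = 2 * 3.9235e-05 cm = 7.847e-05 cm
Step 4: Convert to um (1 cm = 1e4 um): x = 0.785 um


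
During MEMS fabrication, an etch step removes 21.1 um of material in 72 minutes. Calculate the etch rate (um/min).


Step 1: Etch rate = depth / time
Step 2: rate = 21.1 / 72
rate = 0.293 um/min


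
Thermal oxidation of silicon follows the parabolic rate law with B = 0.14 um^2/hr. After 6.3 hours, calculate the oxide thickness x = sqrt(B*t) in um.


Step 1: Compute B*t = 0.14 * 6.3 = 0.882
Step 2: x = sqrt(0.882)
x = 0.939 um


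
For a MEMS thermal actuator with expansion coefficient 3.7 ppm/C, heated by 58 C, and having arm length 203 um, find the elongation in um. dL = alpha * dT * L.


Step 1: Convert CTE: alpha = 3.7 ppm/C = 3.7e-6 /C
Step 2: dL = 3.7e-6 * 58 * 203
dL = 0.0436 um


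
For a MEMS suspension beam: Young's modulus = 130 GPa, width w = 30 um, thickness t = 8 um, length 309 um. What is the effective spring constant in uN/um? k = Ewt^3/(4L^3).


Step 1: Convert E to consistent units (1 GPa = 1000 uN/um^2).
E = 130 GPa = 130000 uN/um^2
Step 2: Compute t^3 = 8^3 = 512
Step 3: Compute L^3 = 309^3 = 29503629
Step 4: k = 130000 * 30 * 512 / (4 * 29503629)
k = 16.92 uN/um


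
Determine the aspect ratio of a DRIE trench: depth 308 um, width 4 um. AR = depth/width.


Step 1: AR = depth / width
Step 2: AR = 308 / 4
AR = 77.0


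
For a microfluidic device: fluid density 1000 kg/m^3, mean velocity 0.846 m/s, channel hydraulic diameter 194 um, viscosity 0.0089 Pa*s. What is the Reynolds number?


Step 1: Convert Dh to meters: Dh = 194e-6 m
Step 2: Re = rho * v * Dh / mu
Re = 1000 * 0.846 * 194e-6 / 0.0089
Re = 18.441


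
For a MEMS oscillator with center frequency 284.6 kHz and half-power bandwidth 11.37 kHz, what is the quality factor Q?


Step 1: Q = f0 / bandwidth
Step 2: Q = 284.6 / 11.37
Q = 25.0


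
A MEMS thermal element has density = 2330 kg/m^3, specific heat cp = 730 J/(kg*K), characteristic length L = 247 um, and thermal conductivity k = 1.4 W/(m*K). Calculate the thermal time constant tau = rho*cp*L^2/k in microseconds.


Step 1: Convert L to m: L = 247e-6 m
Step 2: L^2 = (247e-6)^2 = 6.1009e-08 m^2
Step 3: tau = 2330 * 730 * 6.1009e-08 / 1.4 = 7.412157721e-02 s
Step 4: Convert to microseconds (multiply by 1e6).
tau = 74121.577 us


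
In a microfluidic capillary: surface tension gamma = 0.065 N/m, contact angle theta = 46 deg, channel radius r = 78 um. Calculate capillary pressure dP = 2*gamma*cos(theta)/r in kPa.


Step 1: cos(46 deg) = 0.6947
Step 2: Convert r to m: r = 78e-6 m
Step 3: dP = 2 * 0.065 * 0.6947 / 78e-6 = 1157.8 Pa
Step 4: Convert Pa to kPa (divide by 1000).
dP = 1.16 kPa


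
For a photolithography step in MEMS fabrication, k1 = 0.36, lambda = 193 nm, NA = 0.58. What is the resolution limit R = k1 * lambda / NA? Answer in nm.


Step 1: Identify values: k1 = 0.36, lambda = 193 nm, NA = 0.58
Step 2: R = k1 * lambda / NA
R = 0.36 * 193 / 0.58
R = 119.8 nm


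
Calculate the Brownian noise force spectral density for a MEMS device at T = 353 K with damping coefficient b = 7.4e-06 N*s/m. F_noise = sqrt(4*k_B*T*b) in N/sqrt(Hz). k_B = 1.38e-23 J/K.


Step 1: Compute 4 * k_B * T * b
= 4 * 1.38e-23 * 353 * 7.4e-06
= 1.4419e-25 N^2/Hz
Step 2: F_noise = sqrt(1.4419e-25)
F_noise = 3.80e-13 N/sqrt(Hz)


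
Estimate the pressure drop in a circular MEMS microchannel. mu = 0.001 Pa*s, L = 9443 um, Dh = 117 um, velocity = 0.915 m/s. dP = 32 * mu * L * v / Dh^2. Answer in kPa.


Step 1: Convert to SI: L = 9443e-6 m, Dh = 117e-6 m
Step 2: dP = 32 * 0.001 * 9443e-6 * 0.915 / (117e-6)^2
Step 3: dP = 20198.05 Pa
Step 4: Convert to kPa: dP = 20.2 kPa


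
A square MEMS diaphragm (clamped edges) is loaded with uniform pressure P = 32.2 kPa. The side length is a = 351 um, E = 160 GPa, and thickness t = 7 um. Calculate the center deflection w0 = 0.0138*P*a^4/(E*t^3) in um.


Step 1: Convert pressure to compatible units (E is in GPa, so P in GPa).
P = 32.2 kPa = 32.2e-6 GPa
Step 2: Compute numerator: 0.0138 * P * a^4.
a^4 = 351^4 = 15178486401
numerator = 0.0138 * 32.2e-6 * 15178486401 = 6.74471e+03
Step 3: Compute denominator: E * t^3 = 160 * 7^3 = 54880
Step 4: w0 = numerator / denominator = 6.74471e+03 / 54880 = 0.1229 um


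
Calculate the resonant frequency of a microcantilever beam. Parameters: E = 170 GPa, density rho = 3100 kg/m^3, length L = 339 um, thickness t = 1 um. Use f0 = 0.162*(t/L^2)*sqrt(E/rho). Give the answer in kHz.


Step 1: Convert units to SI.
t_SI = 1e-6 m, L_SI = 339e-6 m
Step 2: Calculate sqrt(E/rho).
sqrt(170e9 / 3100) = 7405.32 m/s
Step 3: Compute f0.
f0 = 0.162 * 1e-6 / (339e-6)^2 * 7405.32 = 10439.0 Hz = 10.44 kHz


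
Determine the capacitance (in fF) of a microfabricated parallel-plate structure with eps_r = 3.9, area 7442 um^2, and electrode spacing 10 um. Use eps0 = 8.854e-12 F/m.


Step 1: Convert area to m^2: A = 7442e-12 m^2
Step 2: Convert gap to m: d = 10e-6 m
Step 3: C = eps0 * eps_r * A / d
C = 8.854e-12 * 3.9 * 7442e-12 / 10e-6
Step 4: Convert to fF (multiply by 1e15).
C = 25.7 fF


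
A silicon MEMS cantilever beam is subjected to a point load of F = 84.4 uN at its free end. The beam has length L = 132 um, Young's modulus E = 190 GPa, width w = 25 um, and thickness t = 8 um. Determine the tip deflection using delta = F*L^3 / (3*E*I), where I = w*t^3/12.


Step 1: Calculate the second moment of area.
I = w * t^3 / 12 = 25 * 8^3 / 12 = 1066.6667 um^4
Step 2: Convert E to consistent units (1 GPa = 1000 uN/um^2).
E = 190 GPa = 190000 uN/um^2
Step 3: Calculate tip deflection.
delta = F * L^3 / (3 * E * I)
delta = 84.4 * 132^3 / (3 * 190000 * 1066.6667)
delta = 0.3193 um


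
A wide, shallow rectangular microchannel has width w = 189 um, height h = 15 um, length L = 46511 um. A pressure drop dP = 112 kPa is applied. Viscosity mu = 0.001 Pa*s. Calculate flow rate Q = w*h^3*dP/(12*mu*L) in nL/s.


Step 1: Convert all dimensions to SI (meters).
w = 189e-6 m, h = 15e-6 m, L = 46511e-6 m, dP = 112e3 Pa
Step 2: Q = w * h^3 * dP / (12 * mu * L)
Q = 189e-6 * (15e-6)^3 * 112e3 / (12 * 0.001 * 46511e-6) = 1.2800198e-10 m^3/s
Step 3: Convert Q from m^3/s to nL/s (1 m^3 = 1e12 nL, so multiply by 1e12).
Q = 128.002 nL/s


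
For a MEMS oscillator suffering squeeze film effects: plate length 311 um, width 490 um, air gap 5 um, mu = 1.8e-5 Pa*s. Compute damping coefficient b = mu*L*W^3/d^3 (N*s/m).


Step 1: Convert to SI.
L = 311e-6 m, W = 490e-6 m, d = 5e-6 m
Step 2: W^3 = (490e-6)^3 = 1.18e-10 m^3
Step 3: d^3 = (5e-6)^3 = 1.25e-16 m^3
Step 4: b = 1.8e-5 * 311e-6 * 1.18e-10 / 1.25e-16
b = 5.27e-03 N*s/m


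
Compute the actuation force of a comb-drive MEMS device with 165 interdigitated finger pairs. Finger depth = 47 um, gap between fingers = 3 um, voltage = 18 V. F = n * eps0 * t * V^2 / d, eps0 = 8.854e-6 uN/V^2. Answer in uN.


Step 1: Parameters: n=165, eps0=8.854e-6 uN/V^2, t=47 um, V=18 V, d=3 um
Step 2: V^2 = 324
Step 3: F = 165 * 8.854e-6 * 47 * 324 / 3
F = 7.416 uN


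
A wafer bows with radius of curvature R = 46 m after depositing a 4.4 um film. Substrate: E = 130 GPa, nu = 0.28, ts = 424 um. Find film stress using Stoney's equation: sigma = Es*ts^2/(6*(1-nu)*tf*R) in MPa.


Step 1: Compute numerator: Es * ts^2 = 130 * 424^2 = 23370880 (GPa*um^2)
Step 2: Compute denominator (R in um): 6*(1-nu)*tf*R = 6*0.72*4.4*46e6 = 874368000.0 (um^2)
Step 3: sigma (GPa) = 23370880 / 874368000.0 = 2.6729e-02 GPa
Step 4: Convert to MPa (x1000): sigma = 26.7 MPa


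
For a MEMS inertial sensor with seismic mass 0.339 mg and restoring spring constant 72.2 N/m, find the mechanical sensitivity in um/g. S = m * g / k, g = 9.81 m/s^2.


Step 1: Convert mass: m = 0.339 mg = 3.39e-07 kg
Step 2: S = m * g / k = 3.39e-07 * 9.81 / 72.2
Step 3: S = 4.61e-08 m/g
Step 4: Convert to um/g: S = 0.046 um/g


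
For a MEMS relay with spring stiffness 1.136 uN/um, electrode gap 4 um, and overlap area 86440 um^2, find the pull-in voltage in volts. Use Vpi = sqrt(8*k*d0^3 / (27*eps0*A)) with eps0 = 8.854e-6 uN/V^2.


Step 1: Compute numerator: 8 * k * d0^3 = 8 * 1.136 * 4^3 = 581.632
Step 2: Compute denominator: 27 * eps0 * A = 27 * 8.854e-6 * 86440 = 20.664174
Step 3: Vpi = sqrt(581.632 / 20.664174)
Vpi = 5.31 V


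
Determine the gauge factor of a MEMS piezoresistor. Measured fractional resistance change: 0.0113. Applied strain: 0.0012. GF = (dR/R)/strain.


Step 1: Identify values.
dR/R = 0.0113, strain = 0.0012
Step 2: GF = (dR/R) / strain = 0.0113 / 0.0012
GF = 9.4


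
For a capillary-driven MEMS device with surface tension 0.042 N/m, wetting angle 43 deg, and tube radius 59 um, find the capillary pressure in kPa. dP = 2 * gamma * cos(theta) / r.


Step 1: cos(43 deg) = 0.7314
Step 2: Convert r to m: r = 59e-6 m
Step 3: dP = 2 * 0.042 * 0.7314 / 59e-6 = 1041.3 Pa
Step 4: Convert Pa to kPa (divide by 1000).
dP = 1.04 kPa


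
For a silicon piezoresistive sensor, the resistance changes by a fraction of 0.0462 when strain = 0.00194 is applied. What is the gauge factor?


Step 1: Identify values.
dR/R = 0.0462, strain = 0.00194
Step 2: GF = (dR/R) / strain = 0.0462 / 0.00194
GF = 23.8


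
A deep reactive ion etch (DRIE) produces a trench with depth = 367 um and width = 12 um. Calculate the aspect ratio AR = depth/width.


Step 1: AR = depth / width
Step 2: AR = 367 / 12
AR = 30.6


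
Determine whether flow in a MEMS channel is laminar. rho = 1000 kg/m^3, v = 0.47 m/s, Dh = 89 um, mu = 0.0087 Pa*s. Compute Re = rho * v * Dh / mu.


Step 1: Convert Dh to meters: Dh = 89e-6 m
Step 2: Re = rho * v * Dh / mu
Re = 1000 * 0.47 * 89e-6 / 0.0087
Re = 4.808
Since Re = 4.808 is below ~2300, the flow is laminar.


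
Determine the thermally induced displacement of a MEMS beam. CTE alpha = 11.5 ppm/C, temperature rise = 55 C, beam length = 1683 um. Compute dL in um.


Step 1: Convert CTE: alpha = 11.5 ppm/C = 11.5e-6 /C
Step 2: dL = 11.5e-6 * 55 * 1683
dL = 1.0645 um


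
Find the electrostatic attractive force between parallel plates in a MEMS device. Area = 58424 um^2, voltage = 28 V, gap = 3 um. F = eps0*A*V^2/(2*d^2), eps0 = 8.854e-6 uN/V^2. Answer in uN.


Step 1: Identify parameters.
eps0 = 8.854e-6 uN/V^2, A = 58424 um^2, V = 28 V, d = 3 um
Step 2: Compute V^2 = 28^2 = 784
Step 3: Compute d^2 = 3^2 = 9
Step 4: F = 0.5 * 8.854e-6 * 58424 * 784 / 9
F = 22.531 uN


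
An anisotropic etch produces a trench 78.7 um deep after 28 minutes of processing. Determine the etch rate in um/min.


Step 1: Etch rate = depth / time
Step 2: rate = 78.7 / 28
rate = 2.811 um/min


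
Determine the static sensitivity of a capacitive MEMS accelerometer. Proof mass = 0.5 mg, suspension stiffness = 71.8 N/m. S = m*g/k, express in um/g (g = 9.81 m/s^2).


Step 1: Convert mass: m = 0.5 mg = 5.00e-07 kg
Step 2: S = m * g / k = 5.00e-07 * 9.81 / 71.8
Step 3: S = 6.83e-08 m/g
Step 4: Convert to um/g: S = 0.068 um/g


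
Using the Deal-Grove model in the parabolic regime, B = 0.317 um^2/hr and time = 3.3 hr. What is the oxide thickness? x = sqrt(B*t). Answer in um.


Step 1: Compute B*t = 0.317 * 3.3 = 1.0461
Step 2: x = sqrt(1.0461)
x = 1.023 um


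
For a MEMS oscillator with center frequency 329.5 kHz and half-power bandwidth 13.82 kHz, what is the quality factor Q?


Step 1: Q = f0 / bandwidth
Step 2: Q = 329.5 / 13.82
Q = 23.8


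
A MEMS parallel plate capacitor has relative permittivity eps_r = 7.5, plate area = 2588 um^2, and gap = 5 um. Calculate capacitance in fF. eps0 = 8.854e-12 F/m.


Step 1: Convert area to m^2: A = 2588e-12 m^2
Step 2: Convert gap to m: d = 5e-6 m
Step 3: C = eps0 * eps_r * A / d
C = 8.854e-12 * 7.5 * 2588e-12 / 5e-6
Step 4: Convert to fF (multiply by 1e15).
C = 34.37 fF


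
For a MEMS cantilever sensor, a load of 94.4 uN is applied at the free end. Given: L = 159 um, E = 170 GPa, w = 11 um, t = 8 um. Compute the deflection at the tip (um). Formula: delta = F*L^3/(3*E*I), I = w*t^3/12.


Step 1: Calculate the second moment of area.
I = w * t^3 / 12 = 11 * 8^3 / 12 = 469.3333 um^4
Step 2: Convert E to consistent units (1 GPa = 1000 uN/um^2).
E = 170 GPa = 170000 uN/um^2
Step 3: Calculate tip deflection.
delta = F * L^3 / (3 * E * I)
delta = 94.4 * 159^3 / (3 * 170000 * 469.3333)
delta = 1.5853 um


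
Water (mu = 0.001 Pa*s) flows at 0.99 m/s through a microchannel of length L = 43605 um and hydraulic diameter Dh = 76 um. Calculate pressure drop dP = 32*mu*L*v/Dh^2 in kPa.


Step 1: Convert to SI: L = 43605e-6 m, Dh = 76e-6 m
Step 2: dP = 32 * 0.001 * 43605e-6 * 0.99 / (76e-6)^2
Step 3: dP = 239163.16 Pa
Step 4: Convert to kPa: dP = 239.16 kPa


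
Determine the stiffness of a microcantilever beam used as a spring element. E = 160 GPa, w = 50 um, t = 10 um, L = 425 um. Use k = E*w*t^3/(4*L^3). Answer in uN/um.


Step 1: Convert E to consistent units (1 GPa = 1000 uN/um^2).
E = 160 GPa = 160000 uN/um^2
Step 2: Compute t^3 = 10^3 = 1000
Step 3: Compute L^3 = 425^3 = 76765625
Step 4: k = 160000 * 50 * 1000 / (4 * 76765625)
k = 26.0533 uN/um


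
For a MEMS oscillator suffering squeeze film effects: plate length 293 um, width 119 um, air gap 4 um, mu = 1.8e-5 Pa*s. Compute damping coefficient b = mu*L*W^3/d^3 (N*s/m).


Step 1: Convert to SI.
L = 293e-6 m, W = 119e-6 m, d = 4e-6 m
Step 2: W^3 = (119e-6)^3 = 1.69e-12 m^3
Step 3: d^3 = (4e-6)^3 = 6.40e-17 m^3
Step 4: b = 1.8e-5 * 293e-6 * 1.69e-12 / 6.40e-17
b = 1.39e-04 N*s/m


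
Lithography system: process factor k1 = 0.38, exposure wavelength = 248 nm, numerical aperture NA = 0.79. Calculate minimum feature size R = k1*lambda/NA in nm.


Step 1: Identify values: k1 = 0.38, lambda = 248 nm, NA = 0.79
Step 2: R = k1 * lambda / NA
R = 0.38 * 248 / 0.79
R = 119.3 nm


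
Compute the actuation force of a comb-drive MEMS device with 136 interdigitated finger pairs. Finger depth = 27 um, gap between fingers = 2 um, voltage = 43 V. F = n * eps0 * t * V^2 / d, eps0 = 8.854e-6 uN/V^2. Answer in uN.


Step 1: Parameters: n=136, eps0=8.854e-6 uN/V^2, t=27 um, V=43 V, d=2 um
Step 2: V^2 = 1849
Step 3: F = 136 * 8.854e-6 * 27 * 1849 / 2
F = 30.057 uN


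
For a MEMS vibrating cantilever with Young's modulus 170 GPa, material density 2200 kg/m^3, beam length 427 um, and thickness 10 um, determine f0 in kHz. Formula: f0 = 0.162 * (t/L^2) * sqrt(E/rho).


Step 1: Convert units to SI.
t_SI = 10e-6 m, L_SI = 427e-6 m
Step 2: Calculate sqrt(E/rho).
sqrt(170e9 / 2200) = 8790.49 m/s
Step 3: Compute f0.
f0 = 0.162 * 10e-6 / (427e-6)^2 * 8790.49 = 78103.8 Hz = 78.1 kHz


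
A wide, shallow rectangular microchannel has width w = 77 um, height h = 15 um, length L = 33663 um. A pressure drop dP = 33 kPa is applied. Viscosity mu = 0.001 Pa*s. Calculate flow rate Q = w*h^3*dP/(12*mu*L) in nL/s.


Step 1: Convert all dimensions to SI (meters).
w = 77e-6 m, h = 15e-6 m, L = 33663e-6 m, dP = 33e3 Pa
Step 2: Q = w * h^3 * dP / (12 * mu * L)
Q = 77e-6 * (15e-6)^3 * 33e3 / (12 * 0.001 * 33663e-6) = 2.12297e-11 m^3/s
Step 3: Convert Q from m^3/s to nL/s (1 m^3 = 1e12 nL, so multiply by 1e12).
Q = 21.23 nL/s


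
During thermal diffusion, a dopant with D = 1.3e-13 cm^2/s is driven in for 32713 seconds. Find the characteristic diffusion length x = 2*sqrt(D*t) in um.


Step 1: Compute D*t = 1.3e-13 * 32713 = 4.25269e-09 cm^2
Step 2: sqrt(D*t) = 6.52127e-05 cm
Step 3: x = 2 * 6.52127e-05 cm = 1.304254e-04 cm
Step 4: Convert to um (1 cm = 1e4 um): x = 1.304 um


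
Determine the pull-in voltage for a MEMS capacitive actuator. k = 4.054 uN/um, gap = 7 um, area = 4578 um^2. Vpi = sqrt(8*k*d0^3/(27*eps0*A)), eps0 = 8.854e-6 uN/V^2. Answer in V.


Step 1: Compute numerator: 8 * k * d0^3 = 8 * 4.054 * 7^3 = 11124.176
Step 2: Compute denominator: 27 * eps0 * A = 27 * 8.854e-6 * 4578 = 1.094408
Step 3: Vpi = sqrt(11124.176 / 1.094408)
Vpi = 100.82 V


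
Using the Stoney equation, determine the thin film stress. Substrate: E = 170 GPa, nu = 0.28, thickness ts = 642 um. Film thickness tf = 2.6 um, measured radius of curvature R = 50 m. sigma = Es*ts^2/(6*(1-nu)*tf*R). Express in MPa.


Step 1: Compute numerator: Es * ts^2 = 170 * 642^2 = 70067880 (GPa*um^2)
Step 2: Compute denominator (R in um): 6*(1-nu)*tf*R = 6*0.72*2.6*50e6 = 561600000.0 (um^2)
Step 3: sigma (GPa) = 70067880 / 561600000.0 = 1.24765e-01 GPa
Step 4: Convert to MPa (x1000): sigma = 124.8 MPa


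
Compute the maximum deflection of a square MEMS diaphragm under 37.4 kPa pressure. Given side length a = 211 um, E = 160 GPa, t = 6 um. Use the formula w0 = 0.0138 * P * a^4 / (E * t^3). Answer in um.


Step 1: Convert pressure to compatible units (E is in GPa, so P in GPa).
P = 37.4 kPa = 37.4e-6 GPa
Step 2: Compute numerator: 0.0138 * P * a^4.
a^4 = 211^4 = 1982119441
numerator = 0.0138 * 37.4e-6 * 1982119441 = 1.023e+03
Step 3: Compute denominator: E * t^3 = 160 * 6^3 = 34560
Step 4: w0 = numerator / denominator = 1.023e+03 / 34560 = 0.0296 um


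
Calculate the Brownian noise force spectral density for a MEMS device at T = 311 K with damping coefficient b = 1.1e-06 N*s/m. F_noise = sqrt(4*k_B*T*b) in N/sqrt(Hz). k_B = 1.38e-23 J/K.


Step 1: Compute 4 * k_B * T * b
= 4 * 1.38e-23 * 311 * 1.1e-06
= 1.8884e-26 N^2/Hz
Step 2: F_noise = sqrt(1.8884e-26)
F_noise = 1.37e-13 N/sqrt(Hz)


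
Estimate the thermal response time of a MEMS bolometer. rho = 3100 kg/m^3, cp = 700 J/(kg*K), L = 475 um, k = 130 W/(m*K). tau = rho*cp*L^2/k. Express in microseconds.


Step 1: Convert L to m: L = 475e-6 m
Step 2: L^2 = (475e-6)^2 = 2.25625e-07 m^2
Step 3: tau = 3100 * 700 * 2.25625e-07 / 130 = 3.76620192e-03 s
Step 4: Convert to microseconds (multiply by 1e6).
tau = 3766.202 us


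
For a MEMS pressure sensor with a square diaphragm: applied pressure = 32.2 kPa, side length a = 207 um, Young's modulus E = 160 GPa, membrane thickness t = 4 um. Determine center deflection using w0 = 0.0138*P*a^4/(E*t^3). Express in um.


Step 1: Convert pressure to compatible units (E is in GPa, so P in GPa).
P = 32.2 kPa = 32.2e-6 GPa
Step 2: Compute numerator: 0.0138 * P * a^4.
a^4 = 207^4 = 1836036801
numerator = 0.0138 * 32.2e-6 * 1836036801 = 8.1586e+02
Step 3: Compute denominator: E * t^3 = 160 * 4^3 = 10240
Step 4: w0 = numerator / denominator = 8.1586e+02 / 10240 = 0.0797 um


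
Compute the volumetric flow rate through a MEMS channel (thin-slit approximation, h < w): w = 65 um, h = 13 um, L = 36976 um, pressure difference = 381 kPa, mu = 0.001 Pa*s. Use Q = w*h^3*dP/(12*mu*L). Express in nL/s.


Step 1: Convert all dimensions to SI (meters).
w = 65e-6 m, h = 13e-6 m, L = 36976e-6 m, dP = 381e3 Pa
Step 2: Q = w * h^3 * dP / (12 * mu * L)
Q = 65e-6 * (13e-6)^3 * 381e3 / (12 * 0.001 * 36976e-6) = 1.2262167e-10 m^3/s
Step 3: Convert Q from m^3/s to nL/s (1 m^3 = 1e12 nL, so multiply by 1e12).
Q = 122.622 nL/s


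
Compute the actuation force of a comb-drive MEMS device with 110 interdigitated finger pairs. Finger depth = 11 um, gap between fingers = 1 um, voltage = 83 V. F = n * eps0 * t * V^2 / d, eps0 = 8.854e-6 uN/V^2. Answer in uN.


Step 1: Parameters: n=110, eps0=8.854e-6 uN/V^2, t=11 um, V=83 V, d=1 um
Step 2: V^2 = 6889
Step 3: F = 110 * 8.854e-6 * 11 * 6889 / 1
F = 73.804 uN


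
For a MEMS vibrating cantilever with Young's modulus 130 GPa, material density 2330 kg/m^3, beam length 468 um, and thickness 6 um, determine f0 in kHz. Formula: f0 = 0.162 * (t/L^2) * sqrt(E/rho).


Step 1: Convert units to SI.
t_SI = 6e-6 m, L_SI = 468e-6 m
Step 2: Calculate sqrt(E/rho).
sqrt(130e9 / 2330) = 7469.54 m/s
Step 3: Compute f0.
f0 = 0.162 * 6e-6 / (468e-6)^2 * 7469.54 = 33148.8 Hz = 33.15 kHz
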